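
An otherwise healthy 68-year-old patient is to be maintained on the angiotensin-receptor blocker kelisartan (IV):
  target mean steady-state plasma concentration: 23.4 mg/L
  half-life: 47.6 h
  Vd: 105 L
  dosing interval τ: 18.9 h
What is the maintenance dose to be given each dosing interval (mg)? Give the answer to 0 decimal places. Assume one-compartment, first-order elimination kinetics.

k = ln2 / t½ = 0.693147 / 47.6 = 0.01456 h⁻¹
CL = k × Vd = 0.01456 × 105 = 1.529 L/h
At steady state, Dose/τ = Css × CL.
Dose = Css × CL × τ = 23.4 × 1.529 × 18.9 = 676.2 mg

676 mg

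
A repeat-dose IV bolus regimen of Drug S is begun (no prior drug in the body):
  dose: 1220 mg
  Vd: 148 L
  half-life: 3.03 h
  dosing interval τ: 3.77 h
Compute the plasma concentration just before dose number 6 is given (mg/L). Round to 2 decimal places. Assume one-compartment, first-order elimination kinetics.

5.94 mg/L

C₀ per dose = Dose / Vd = 1220 / 148 = 8.243 mg/L
k = ln2 / t½ = 0.693147 / 3.03 = 0.2288 h⁻¹
Fraction remaining after one interval: r = e^(−kτ) = e^(−0.2288 × 3.77) = 0.4221
Before dose 6, 5 doses have been given (aged 1τ, 2τ, 3τ, 4τ, 5τ).
C_trough = C₀ × (r + r² + … + r^5) = C₀ × r(1−r^5)/(1−r)
        = 8.243 × 0.4221 × (1 − 0.01340) / (1 − 0.4221) = 5.940 mg/L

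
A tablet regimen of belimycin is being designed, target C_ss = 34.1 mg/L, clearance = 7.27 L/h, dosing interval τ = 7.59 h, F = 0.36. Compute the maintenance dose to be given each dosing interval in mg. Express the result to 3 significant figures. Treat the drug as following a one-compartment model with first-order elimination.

5230 mg

At steady state, F × (Dose/τ) = Css × CL.
Dose = Css × CL × τ / F = 34.1 × 7.270 × 7.59 / 0.36 = 5227 mg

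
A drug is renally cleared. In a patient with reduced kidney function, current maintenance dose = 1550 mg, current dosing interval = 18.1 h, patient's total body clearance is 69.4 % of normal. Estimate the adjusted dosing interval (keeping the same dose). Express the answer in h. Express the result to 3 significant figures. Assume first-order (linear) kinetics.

To keep the same average steady-state level, dosing rate must scale with clearance.
CL ratio = 69.4 / 100 = 0.6940
New interval (same dose) = 18.1 / 0.6940 = 26.08 h

26.1 h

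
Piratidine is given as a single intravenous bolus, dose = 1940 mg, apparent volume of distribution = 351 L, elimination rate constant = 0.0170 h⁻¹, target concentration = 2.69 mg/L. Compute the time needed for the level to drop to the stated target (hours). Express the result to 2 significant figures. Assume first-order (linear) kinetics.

C₀ = Dose / Vd = 1940 / 351 = 5.527 mg/L
t = ln(C₀ / C) / k = ln(5.527 / 2.69) / 0.01700
  = ln(2.055) / 0.01700 = 0.7203 / 0.01700 = 42.37 h

42 h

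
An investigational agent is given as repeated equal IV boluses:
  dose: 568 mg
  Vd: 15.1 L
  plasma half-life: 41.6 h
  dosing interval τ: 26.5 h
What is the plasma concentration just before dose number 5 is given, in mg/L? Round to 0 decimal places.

C₀ per dose = Dose / Vd = 568 / 15.1 = 37.62 mg/L
k = ln2 / t½ = 0.693147 / 41.6 = 0.01666 h⁻¹
Fraction remaining after one interval: r = e^(−kτ) = e^(−0.01666 × 26.5) = 0.6431
Before dose 5, 4 doses have been given (aged 1τ, 2τ, 3τ, 4τ).
C_trough = C₀ × (r + r² + … + r^4) = C₀ × r(1−r^4)/(1−r)
        = 37.62 × 0.6431 × (1 − 0.1710) / (1 − 0.6431) = 56.20 mg/L

56 mg/L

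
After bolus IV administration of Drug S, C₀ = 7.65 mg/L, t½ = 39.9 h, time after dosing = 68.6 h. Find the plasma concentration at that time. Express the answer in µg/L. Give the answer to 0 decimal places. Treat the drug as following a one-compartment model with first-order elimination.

k = ln2 / t½ = 0.693147 / 39.9 = 0.01737 h⁻¹
C = C₀ · e^(−k·t) = 7.650 × e^(−0.01737 × 68.6)
  = 7.650 × 0.3037 = 2.323 mg/L
Convert: 2.323 mg/L × 1000 = 2323 µg/L

2323 µg/L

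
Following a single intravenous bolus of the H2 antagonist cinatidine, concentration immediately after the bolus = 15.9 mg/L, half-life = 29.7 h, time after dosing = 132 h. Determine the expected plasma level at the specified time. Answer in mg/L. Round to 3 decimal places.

k = ln2 / t½ = 0.693147 / 29.7 = 0.02334 h⁻¹
C = C₀ · e^(−k·t) = 15.90 × e^(−0.02334 × 132)
  = 15.90 × 0.04592 = 0.7301 mg/L

0.730 mg/L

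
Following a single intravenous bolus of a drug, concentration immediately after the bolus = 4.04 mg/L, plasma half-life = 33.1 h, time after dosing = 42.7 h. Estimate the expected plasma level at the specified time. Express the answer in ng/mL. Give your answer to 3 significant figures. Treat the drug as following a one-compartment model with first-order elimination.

1650 ng/mL

k = ln2 / t½ = 0.693147 / 33.1 = 0.02094 h⁻¹
C = C₀ · e^(−k·t) = 4.040 × e^(−0.02094 × 42.7)
  = 4.040 × 0.4090 = 1.652 mg/L
Convert: 1.652 mg/L × 1000 = 1652 ng/mL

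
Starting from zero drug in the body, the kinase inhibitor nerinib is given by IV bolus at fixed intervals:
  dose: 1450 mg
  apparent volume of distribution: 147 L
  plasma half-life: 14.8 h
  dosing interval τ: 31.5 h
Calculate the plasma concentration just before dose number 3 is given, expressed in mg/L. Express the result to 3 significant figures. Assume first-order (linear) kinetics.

2.77 mg/L

C₀ per dose = Dose / Vd = 1450 / 147 = 9.864 mg/L
k = ln2 / t½ = 0.693147 / 14.8 = 0.04683 h⁻¹
Fraction remaining after one interval: r = e^(−kτ) = e^(−0.04683 × 31.5) = 0.2287
Before dose 3, 2 doses have been given (aged 1τ, 2τ).
C_trough = C₀ × (r + r²) = 9.864 × (0.2287 + 0.05230) = 2.772 mg/L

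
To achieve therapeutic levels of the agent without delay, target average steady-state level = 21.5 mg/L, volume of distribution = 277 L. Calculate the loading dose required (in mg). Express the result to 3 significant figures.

5960 mg

LD = Css × Vd = 21.5 × 277 = 5956 mg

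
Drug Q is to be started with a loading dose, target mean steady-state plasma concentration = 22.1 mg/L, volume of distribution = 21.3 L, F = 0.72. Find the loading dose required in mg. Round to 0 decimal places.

654 mg

LD = Css × Vd / F = 22.1 × 21.3 / 0.72 = 653.8 mg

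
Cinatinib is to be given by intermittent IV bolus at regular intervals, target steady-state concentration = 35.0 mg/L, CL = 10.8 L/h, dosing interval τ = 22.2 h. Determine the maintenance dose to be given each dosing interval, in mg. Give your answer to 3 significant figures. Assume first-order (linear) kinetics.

8390 mg

At steady state, Dose/τ = Css × CL.
Dose = Css × CL × τ = 35.0 × 10.80 × 22.2 = 8392 mg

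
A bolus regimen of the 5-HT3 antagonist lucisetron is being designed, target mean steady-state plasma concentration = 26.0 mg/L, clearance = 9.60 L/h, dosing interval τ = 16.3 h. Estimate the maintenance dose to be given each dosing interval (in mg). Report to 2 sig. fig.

At steady state, Dose/τ = Css × CL.
Dose = Css × CL × τ = 26.0 × 9.600 × 16.3 = 4068 mg

4100 mg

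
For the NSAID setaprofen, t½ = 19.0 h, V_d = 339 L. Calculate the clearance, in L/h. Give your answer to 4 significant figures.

k = ln2 / t½ = 0.693147 / 19.0 = 0.03648 h⁻¹
CL = k × Vd = 0.03648 × 339 = 12.37 L/h

12.37 L/h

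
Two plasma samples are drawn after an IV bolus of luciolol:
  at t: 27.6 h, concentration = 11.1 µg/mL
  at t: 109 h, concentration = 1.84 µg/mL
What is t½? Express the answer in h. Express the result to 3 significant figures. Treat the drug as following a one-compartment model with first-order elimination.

k = ln(C₁/C₂) / (t₂ − t₁) = ln(11.1/1.84) / (109 − 27.6)
  = 1.797 / 81.40 = 0.02208 h⁻¹
t½ = ln2 / k = 0.693147 / 0.02208 = 31.39 h

31.4 h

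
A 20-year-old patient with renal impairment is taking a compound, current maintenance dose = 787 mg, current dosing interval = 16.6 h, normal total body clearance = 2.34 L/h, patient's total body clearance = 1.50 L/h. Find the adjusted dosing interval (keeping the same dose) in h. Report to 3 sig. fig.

25.9 h

To keep the same average steady-state level, dosing rate must scale with clearance.
CL ratio = 1.50 / 2.34 = 0.6410
New interval (same dose) = 16.6 / 0.6410 = 25.90 h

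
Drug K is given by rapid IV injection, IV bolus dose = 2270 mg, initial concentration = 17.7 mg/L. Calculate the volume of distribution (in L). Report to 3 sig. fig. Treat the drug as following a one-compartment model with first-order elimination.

128 L

Vd = Dose / C₀ = 2270 / 17.7 = 128.2 L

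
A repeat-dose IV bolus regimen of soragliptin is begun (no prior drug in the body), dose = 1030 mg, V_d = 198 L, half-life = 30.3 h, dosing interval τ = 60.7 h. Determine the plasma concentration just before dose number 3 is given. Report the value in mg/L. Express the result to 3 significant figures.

1.62 mg/L

C₀ per dose = Dose / Vd = 1030 / 198 = 5.202 mg/L
k = ln2 / t½ = 0.693147 / 30.3 = 0.02288 h⁻¹
Fraction remaining after one interval: r = e^(−kτ) = e^(−0.02288 × 60.7) = 0.2494
Before dose 3, 2 doses have been given (aged 1τ, 2τ).
C_trough = C₀ × (r + r²) = 5.202 × (0.2494 + 0.06220) = 1.621 mg/L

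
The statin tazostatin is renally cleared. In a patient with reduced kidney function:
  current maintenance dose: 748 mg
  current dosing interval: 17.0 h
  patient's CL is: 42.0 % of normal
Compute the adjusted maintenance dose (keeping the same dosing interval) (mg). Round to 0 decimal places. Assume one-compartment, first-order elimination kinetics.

314 mg

To keep the same average steady-state level, dosing rate must scale with clearance.
CL ratio = 42.0 / 100 = 0.4200
New dose (same interval) = 748 × 0.4200 = 314.2 mg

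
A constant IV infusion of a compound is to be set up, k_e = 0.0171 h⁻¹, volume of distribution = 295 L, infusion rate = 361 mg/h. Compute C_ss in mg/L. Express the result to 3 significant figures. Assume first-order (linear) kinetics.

71.6 mg/L

CL = k × Vd = 0.01710 × 295 = 5.045 L/h
At steady state Css = R₀ / CL = 361 / 5.045 = 71.56 mg/L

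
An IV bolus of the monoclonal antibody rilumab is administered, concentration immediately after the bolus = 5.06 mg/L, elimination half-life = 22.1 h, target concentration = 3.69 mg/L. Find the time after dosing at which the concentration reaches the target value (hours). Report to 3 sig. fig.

k = ln2 / t½ = 0.693147 / 22.1 = 0.03136 h⁻¹
t = ln(C₀ / C) / k = ln(5.060 / 3.69) / 0.03136
  = ln(1.371) / 0.03136 = 0.3155 / 0.03136 = 10.06 h

10.1 h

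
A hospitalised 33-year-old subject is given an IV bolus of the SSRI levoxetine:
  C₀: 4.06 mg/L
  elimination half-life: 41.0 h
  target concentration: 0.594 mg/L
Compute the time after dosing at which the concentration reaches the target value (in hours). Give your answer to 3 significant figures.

k = ln2 / t½ = 0.693147 / 41.0 = 0.01691 h⁻¹
t = ln(C₀ / C) / k = ln(4.060 / 0.594) / 0.01691
  = ln(6.835) / 0.01691 = 1.922 / 0.01691 = 113.7 h

114 h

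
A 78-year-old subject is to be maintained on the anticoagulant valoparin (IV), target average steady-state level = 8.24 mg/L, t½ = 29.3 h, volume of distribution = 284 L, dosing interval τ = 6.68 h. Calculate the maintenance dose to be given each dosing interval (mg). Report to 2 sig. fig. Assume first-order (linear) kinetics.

k = ln2 / t½ = 0.693147 / 29.3 = 0.02366 h⁻¹
CL = k × Vd = 0.02366 × 284 = 6.719 L/h
At steady state, Dose/τ = Css × CL.
Dose = Css × CL × τ = 8.24 × 6.719 × 6.68 = 369.8 mg

370 mg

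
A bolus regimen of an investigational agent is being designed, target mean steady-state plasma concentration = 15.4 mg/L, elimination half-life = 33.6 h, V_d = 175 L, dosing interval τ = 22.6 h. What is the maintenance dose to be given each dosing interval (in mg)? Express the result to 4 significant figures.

1256 mg

k = ln2 / t½ = 0.693147 / 33.6 = 0.02063 h⁻¹
CL = k × Vd = 0.02063 × 175 = 3.610 L/h
At steady state, Dose/τ = Css × CL.
Dose = Css × CL × τ = 15.4 × 3.610 × 22.6 = 1256 mg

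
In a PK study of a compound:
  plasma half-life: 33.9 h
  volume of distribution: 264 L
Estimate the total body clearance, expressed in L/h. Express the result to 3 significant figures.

k = ln2 / t½ = 0.693147 / 33.9 = 0.02045 h⁻¹
CL = k × Vd = 0.02045 × 264 = 5.399 L/h

5.40 L/h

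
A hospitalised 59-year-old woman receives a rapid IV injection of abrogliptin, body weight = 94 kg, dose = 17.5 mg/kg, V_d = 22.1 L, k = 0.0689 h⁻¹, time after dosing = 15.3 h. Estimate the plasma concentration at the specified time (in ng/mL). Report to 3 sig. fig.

Total dose = 17.5 × 94 = 1645 mg
C₀ = Dose / Vd = 1645 / 22.1 = 74.43 mg/L
C = C₀ · e^(−k·t) = 74.43 × e^(−0.06890 × 15.3)
  = 74.43 × 0.3485 = 25.94 mg/L
Convert: 25.94 mg/L × 1000 = 25940 ng/mL

25900 ng/mL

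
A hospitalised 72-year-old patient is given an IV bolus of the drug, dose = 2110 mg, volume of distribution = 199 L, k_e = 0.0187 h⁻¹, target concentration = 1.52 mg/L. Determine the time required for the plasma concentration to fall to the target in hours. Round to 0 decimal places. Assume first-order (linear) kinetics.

104 h

C₀ = Dose / Vd = 2110 / 199 = 10.60 mg/L
t = ln(C₀ / C) / k = ln(10.60 / 1.52) / 0.01870
  = ln(6.974) / 0.01870 = 1.942 / 0.01870 = 103.9 h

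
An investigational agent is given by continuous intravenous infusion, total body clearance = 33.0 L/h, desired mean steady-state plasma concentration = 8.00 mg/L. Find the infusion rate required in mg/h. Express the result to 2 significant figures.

At steady state, infusion rate R₀ = Css × CL = 8.00 × 33.00 = 264.0 mg/h

260 mg/h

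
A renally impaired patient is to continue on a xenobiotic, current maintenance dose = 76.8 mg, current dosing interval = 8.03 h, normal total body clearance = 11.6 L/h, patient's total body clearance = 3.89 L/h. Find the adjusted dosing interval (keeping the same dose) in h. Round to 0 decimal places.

24 h

To keep the same average steady-state level, dosing rate must scale with clearance.
CL ratio = 3.89 / 11.6 = 0.3353
New interval (same dose) = 8.03 / 0.3353 = 23.95 h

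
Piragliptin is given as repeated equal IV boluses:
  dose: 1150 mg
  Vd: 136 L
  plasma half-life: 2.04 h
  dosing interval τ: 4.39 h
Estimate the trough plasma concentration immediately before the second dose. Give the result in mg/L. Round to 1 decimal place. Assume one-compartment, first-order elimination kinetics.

C₀ per dose = Dose / Vd = 1150 / 136 = 8.456 mg/L
k = ln2 / t½ = 0.693147 / 2.04 = 0.3398 h⁻¹
Fraction remaining after one interval: r = e^(−kτ) = e^(−0.3398 × 4.39) = 0.2250
Before dose 2, 1 dose has been given (aged 1τ).
C_trough = C₀ × r = 8.456 × 0.2250 = 1.903 mg/L

1.9 mg/L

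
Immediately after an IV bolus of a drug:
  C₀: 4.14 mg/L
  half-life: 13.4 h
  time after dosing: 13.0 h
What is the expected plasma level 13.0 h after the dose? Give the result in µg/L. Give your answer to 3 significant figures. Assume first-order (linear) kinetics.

k = ln2 / t½ = 0.693147 / 13.4 = 0.05173 h⁻¹
C = C₀ · e^(−k·t) = 4.140 × e^(−0.05173 × 13.0)
  = 4.140 × 0.5104 = 2.113 mg/L
Convert: 2.113 mg/L × 1000 = 2113 µg/L

2110 µg/L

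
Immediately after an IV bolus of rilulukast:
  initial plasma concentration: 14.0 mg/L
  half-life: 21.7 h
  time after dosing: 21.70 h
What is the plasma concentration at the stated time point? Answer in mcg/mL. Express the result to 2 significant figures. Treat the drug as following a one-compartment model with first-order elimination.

k = ln2 / t½ = 0.693147 / 21.7 = 0.03194 h⁻¹
t / t½ = 21.70 / 21.7 = 1 half-lives
C = C₀ × (1/2)^1 = 14.00 × 0.5000 = 7.000 mg/L
(7.000 mg/L = 7.000 mcg/mL)

7.0 mcg/mL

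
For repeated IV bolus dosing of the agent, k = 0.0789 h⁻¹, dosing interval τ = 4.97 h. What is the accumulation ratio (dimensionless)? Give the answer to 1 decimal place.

3.1

e^(−kτ) = e^(−0.07890 × 4.97) = 0.6756
Accumulation ratio R = 1 / (1 − e^(−kτ)) = 1 / (1 − 0.6756) = 3.083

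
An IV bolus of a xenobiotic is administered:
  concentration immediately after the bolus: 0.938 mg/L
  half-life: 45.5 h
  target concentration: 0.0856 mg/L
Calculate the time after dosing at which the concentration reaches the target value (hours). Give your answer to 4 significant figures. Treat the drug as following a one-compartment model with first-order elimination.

157.2 h

k = ln2 / t½ = 0.693147 / 45.5 = 0.01523 h⁻¹
t = ln(C₀ / C) / k = ln(0.9380 / 0.0856) / 0.01523
  = ln(10.96) / 0.01523 = 2.394 / 0.01523 = 157.2 h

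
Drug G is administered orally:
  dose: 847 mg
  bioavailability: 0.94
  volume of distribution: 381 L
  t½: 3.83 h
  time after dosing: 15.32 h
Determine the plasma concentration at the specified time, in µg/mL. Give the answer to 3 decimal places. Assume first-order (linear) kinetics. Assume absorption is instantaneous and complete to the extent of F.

Amount reaching circulation = F × Dose = 0.94 × 847.0 = 796.2 mg
C₀ = F·Dose / Vd = 796.2 / 381 = 2.090 mg/L
k = ln2 / t½ = 0.693147 / 3.83 = 0.1810 h⁻¹
t / t½ = 15.32 / 3.83 = 4 half-lives
C = C₀ × (1/2)^4 = 2.090 × 0.06250 = 0.1306 mg/L
(0.1306 mg/L = 0.1306 µg/mL)

0.131 µg/mL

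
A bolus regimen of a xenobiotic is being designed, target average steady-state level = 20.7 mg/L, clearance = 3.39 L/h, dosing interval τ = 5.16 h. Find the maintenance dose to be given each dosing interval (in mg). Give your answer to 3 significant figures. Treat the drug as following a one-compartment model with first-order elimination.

362 mg

At steady state, Dose/τ = Css × CL.
Dose = Css × CL × τ = 20.7 × 3.390 × 5.16 = 362.1 mg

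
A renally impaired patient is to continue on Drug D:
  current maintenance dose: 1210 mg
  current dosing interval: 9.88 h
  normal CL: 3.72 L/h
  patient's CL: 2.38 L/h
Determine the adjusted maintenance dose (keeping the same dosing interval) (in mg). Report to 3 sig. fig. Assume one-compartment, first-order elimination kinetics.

To keep the same average steady-state level, dosing rate must scale with clearance.
CL ratio = 2.38 / 3.72 = 0.6398
New dose (same interval) = 1210 × 0.6398 = 774.2 mg

774 mg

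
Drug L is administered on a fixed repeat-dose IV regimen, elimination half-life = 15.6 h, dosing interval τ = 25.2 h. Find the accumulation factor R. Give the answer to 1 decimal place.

1.5

k = ln2 / t½ = 0.693147 / 15.6 = 0.04443 h⁻¹
e^(−kτ) = e^(−0.04443 × 25.2) = 0.3264
Accumulation ratio R = 1 / (1 − e^(−kτ)) = 1 / (1 − 0.3264) = 1.485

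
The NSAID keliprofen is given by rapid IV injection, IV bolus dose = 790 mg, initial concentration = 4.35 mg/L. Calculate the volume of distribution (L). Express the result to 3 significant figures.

182 L

Vd = Dose / C₀ = 790.0 / 4.35 = 181.6 L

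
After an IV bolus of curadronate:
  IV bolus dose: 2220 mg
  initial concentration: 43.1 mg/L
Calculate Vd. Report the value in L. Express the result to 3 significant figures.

51.5 L

Vd = Dose / C₀ = 2220 / 43.1 = 51.51 L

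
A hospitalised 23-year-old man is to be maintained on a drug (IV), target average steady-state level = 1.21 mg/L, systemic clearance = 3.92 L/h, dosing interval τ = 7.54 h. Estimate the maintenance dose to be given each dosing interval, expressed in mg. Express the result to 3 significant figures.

At steady state, Dose/τ = Css × CL.
Dose = Css × CL × τ = 1.21 × 3.920 × 7.54 = 35.76 mg

35.8 mg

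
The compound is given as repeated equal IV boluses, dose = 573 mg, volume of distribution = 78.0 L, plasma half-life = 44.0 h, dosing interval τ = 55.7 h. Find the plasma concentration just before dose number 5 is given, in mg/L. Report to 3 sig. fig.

C₀ per dose = Dose / Vd = 573 / 78.0 = 7.346 mg/L
k = ln2 / t½ = 0.693147 / 44.0 = 0.01575 h⁻¹
Fraction remaining after one interval: r = e^(−kτ) = e^(−0.01575 × 55.7) = 0.4159
Before dose 5, 4 doses have been given (aged 1τ, 2τ, 3τ, 4τ).
C_trough = C₀ × (r + r² + … + r^4) = C₀ × r(1−r^4)/(1−r)
        = 7.346 × 0.4159 × (1 − 0.02992) / (1 − 0.4159) = 5.074 mg/L

5.07 mg/L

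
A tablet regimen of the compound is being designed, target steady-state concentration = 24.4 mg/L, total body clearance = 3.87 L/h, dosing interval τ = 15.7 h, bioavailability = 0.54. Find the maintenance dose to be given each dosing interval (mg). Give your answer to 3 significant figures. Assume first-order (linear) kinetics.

At steady state, F × (Dose/τ) = Css × CL.
Dose = Css × CL × τ / F = 24.4 × 3.870 × 15.7 / 0.54 = 2745 mg

2750 mg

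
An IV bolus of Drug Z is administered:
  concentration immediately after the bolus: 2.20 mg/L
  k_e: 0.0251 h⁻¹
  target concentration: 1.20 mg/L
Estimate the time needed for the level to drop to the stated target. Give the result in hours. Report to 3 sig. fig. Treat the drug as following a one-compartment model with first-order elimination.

t = ln(C₀ / C) / k = ln(2.200 / 1.20) / 0.02510
  = ln(1.833) / 0.02510 = 0.6060 / 0.02510 = 24.14 h

24.1 h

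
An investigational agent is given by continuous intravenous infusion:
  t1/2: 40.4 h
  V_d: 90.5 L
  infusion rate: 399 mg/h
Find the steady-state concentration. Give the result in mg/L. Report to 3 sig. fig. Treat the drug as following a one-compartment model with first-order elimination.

257 mg/L

k = ln2 / t½ = 0.693147 / 40.4 = 0.01716 h⁻¹
CL = k × Vd = 0.01716 × 90.5 = 1.553 L/h
At steady state Css = R₀ / CL = 399 / 1.553 = 256.9 mg/L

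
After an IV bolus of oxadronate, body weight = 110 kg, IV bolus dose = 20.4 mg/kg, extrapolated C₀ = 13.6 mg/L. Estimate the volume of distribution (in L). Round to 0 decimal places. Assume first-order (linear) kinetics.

165 L

Dose = 20.4 × 110 = 2244 mg
Vd = Dose / C₀ = 2244 / 13.6 = 165.0 L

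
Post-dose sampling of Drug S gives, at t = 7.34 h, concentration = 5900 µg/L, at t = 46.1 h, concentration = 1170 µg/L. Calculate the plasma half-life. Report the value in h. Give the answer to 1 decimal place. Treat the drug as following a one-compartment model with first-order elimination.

k = ln(C₁/C₂) / (t₂ − t₁) = ln(5900/1170) / (46.1 − 7.34)
  = 1.618 / 38.76 = 0.04174 h⁻¹
t½ = ln2 / k = 0.693147 / 0.04174 = 16.61 h

16.6 h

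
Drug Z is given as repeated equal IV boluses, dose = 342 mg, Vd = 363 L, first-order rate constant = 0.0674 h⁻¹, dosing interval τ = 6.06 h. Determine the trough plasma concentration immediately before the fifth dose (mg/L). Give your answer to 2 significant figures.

1.5 mg/L

C₀ per dose = Dose / Vd = 342 / 363 = 0.9421 mg/L
Fraction remaining after one interval: r = e^(−kτ) = e^(−0.06740 × 6.06) = 0.6647
Before dose 5, 4 doses have been given (aged 1τ, 2τ, 3τ, 4τ).
C_trough = C₀ × (r + r² + … + r^4) = C₀ × r(1−r^4)/(1−r)
        = 0.9421 × 0.6647 × (1 − 0.1952) / (1 − 0.6647) = 1.503 mg/L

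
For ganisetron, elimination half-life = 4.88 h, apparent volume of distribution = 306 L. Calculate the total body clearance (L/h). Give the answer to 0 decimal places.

43 L/h

k = ln2 / t½ = 0.693147 / 4.88 = 0.1420 h⁻¹
CL = k × Vd = 0.1420 × 306 = 43.45 L/h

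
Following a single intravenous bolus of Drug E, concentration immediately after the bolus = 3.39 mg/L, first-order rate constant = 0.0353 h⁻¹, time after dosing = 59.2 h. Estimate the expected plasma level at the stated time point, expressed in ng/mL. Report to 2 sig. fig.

420 ng/mL

C = C₀ · e^(−k·t) = 3.390 × e^(−0.03530 × 59.2)
  = 3.390 × 0.1237 = 0.4193 mg/L
Convert: 0.4193 mg/L × 1000 = 419.3 ng/mL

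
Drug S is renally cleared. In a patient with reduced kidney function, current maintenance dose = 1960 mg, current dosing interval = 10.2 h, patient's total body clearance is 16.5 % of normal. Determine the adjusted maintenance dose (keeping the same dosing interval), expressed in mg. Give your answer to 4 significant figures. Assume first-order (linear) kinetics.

To keep the same average steady-state level, dosing rate must scale with clearance.
CL ratio = 16.5 / 100 = 0.1650
New dose (same interval) = 1960 × 0.1650 = 323.4 mg

323.4 mg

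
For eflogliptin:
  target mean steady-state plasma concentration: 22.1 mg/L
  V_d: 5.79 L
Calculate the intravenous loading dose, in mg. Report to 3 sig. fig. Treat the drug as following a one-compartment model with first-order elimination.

128 mg

LD = Css × Vd = 22.1 × 5.79 = 128.0 mg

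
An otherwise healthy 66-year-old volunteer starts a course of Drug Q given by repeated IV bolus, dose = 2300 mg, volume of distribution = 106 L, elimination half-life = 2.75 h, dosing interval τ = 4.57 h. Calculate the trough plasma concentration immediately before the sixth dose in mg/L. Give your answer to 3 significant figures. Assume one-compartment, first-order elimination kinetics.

C₀ per dose = Dose / Vd = 2300 / 106 = 21.70 mg/L
k = ln2 / t½ = 0.693147 / 2.75 = 0.2521 h⁻¹
Fraction remaining after one interval: r = e^(−kτ) = e^(−0.2521 × 4.57) = 0.3160
Before dose 6, 5 doses have been given (aged 1τ, 2τ, 3τ, 4τ, 5τ).
C_trough = C₀ × (r + r² + … + r^5) = C₀ × r(1−r^5)/(1−r)
        = 21.70 × 0.3160 × (1 − 0.003151) / (1 − 0.3160) = 9.994 mg/L

9.99 mg/L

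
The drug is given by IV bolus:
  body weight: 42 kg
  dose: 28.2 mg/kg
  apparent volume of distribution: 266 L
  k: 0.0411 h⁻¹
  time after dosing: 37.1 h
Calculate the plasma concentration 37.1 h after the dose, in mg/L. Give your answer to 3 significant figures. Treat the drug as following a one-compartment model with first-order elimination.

Total dose = 28.2 × 42 = 1184 mg
C₀ = Dose / Vd = 1184 / 266 = 4.451 mg/L
C = C₀ · e^(−k·t) = 4.451 × e^(−0.04110 × 37.1)
  = 4.451 × 0.2177 = 0.9690 mg/L

0.969 mg/L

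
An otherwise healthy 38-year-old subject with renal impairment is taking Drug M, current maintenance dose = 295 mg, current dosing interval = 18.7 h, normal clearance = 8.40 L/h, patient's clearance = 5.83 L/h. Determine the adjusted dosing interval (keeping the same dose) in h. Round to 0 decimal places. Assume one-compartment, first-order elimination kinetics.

To keep the same average steady-state level, dosing rate must scale with clearance.
CL ratio = 5.83 / 8.40 = 0.6940
New interval (same dose) = 18.7 / 0.6940 = 26.95 h

27 h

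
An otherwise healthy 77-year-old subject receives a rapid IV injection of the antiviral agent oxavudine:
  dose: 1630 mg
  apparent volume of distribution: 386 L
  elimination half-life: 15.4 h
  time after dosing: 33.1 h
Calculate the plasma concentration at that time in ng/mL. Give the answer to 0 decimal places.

952 ng/mL

C₀ = Dose / Vd = 1630 / 386 = 4.223 mg/L
k = ln2 / t½ = 0.693147 / 15.4 = 0.04501 h⁻¹
C = C₀ · e^(−k·t) = 4.223 × e^(−0.04501 × 33.1)
  = 4.223 × 0.2254 = 0.9519 mg/L
Convert: 0.9519 mg/L × 1000 = 951.9 ng/mL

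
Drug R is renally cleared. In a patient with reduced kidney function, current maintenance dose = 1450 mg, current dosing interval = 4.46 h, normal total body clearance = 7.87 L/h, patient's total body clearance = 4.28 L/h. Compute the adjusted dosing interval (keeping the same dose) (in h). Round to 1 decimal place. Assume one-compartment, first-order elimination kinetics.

To keep the same average steady-state level, dosing rate must scale with clearance.
CL ratio = 4.28 / 7.87 = 0.5438
New interval (same dose) = 4.46 / 0.5438 = 8.202 h

8.2 h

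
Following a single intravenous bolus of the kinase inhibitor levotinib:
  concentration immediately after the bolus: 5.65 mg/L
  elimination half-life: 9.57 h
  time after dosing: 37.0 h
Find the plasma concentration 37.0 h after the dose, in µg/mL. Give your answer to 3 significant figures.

k = ln2 / t½ = 0.693147 / 9.57 = 0.07243 h⁻¹
C = C₀ · e^(−k·t) = 5.650 × e^(−0.07243 × 37.0)
  = 5.650 × 0.06857 = 0.3874 mg/L
(0.3874 mg/L = 0.3874 µg/mL)

0.387 µg/mL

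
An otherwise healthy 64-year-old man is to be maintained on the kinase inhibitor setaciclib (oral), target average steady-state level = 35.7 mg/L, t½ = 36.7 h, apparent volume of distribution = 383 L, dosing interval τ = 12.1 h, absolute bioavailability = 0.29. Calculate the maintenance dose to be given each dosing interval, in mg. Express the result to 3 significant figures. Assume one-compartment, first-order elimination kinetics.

10800 mg

k = ln2 / t½ = 0.693147 / 36.7 = 0.01889 h⁻¹
CL = k × Vd = 0.01889 × 383 = 7.235 L/h
At steady state, F × (Dose/τ) = Css × CL.
Dose = Css × CL × τ / F = 35.7 × 7.235 × 12.1 / 0.29 = 10780 mg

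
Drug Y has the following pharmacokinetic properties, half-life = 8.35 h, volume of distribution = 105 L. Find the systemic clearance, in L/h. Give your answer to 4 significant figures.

k = ln2 / t½ = 0.693147 / 8.35 = 0.08301 h⁻¹
CL = k × Vd = 0.08301 × 105 = 8.716 L/h

8.716 L/h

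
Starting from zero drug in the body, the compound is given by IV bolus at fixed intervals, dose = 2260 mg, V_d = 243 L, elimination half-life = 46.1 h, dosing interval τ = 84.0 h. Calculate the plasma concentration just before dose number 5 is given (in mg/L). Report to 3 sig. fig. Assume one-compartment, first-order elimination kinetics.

3.64 mg/L

C₀ per dose = Dose / Vd = 2260 / 243 = 9.300 mg/L
k = ln2 / t½ = 0.693147 / 46.1 = 0.01504 h⁻¹
Fraction remaining after one interval: r = e^(−kτ) = e^(−0.01504 × 84.0) = 0.2827
Before dose 5, 4 doses have been given (aged 1τ, 2τ, 3τ, 4τ).
C_trough = C₀ × (r + r² + … + r^4) = C₀ × r(1−r^4)/(1−r)
        = 9.300 × 0.2827 × (1 − 0.006387) / (1 − 0.2827) = 3.642 mg/L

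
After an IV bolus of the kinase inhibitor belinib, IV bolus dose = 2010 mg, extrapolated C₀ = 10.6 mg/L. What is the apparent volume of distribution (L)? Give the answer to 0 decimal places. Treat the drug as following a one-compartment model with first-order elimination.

Vd = Dose / C₀ = 2010 / 10.6 = 189.6 L

190 L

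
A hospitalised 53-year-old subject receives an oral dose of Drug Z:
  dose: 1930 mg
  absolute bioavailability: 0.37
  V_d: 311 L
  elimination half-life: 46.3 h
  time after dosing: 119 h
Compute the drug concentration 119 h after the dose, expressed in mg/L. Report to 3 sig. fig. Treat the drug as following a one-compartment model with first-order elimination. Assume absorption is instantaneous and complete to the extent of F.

Amount reaching circulation = F × Dose = 0.37 × 1930 = 714.1 mg
C₀ = F·Dose / Vd = 714.1 / 311 = 2.296 mg/L
k = ln2 / t½ = 0.693147 / 46.3 = 0.01497 h⁻¹
C = C₀ · e^(−k·t) = 2.296 × e^(−0.01497 × 119)
  = 2.296 × 0.1684 = 0.3866 mg/L

0.387 mg/L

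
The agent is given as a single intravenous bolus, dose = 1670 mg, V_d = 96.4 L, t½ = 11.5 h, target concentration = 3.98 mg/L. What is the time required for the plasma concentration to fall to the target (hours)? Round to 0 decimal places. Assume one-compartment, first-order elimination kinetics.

C₀ = Dose / Vd = 1670 / 96.4 = 17.32 mg/L
k = ln2 / t½ = 0.693147 / 11.5 = 0.06027 h⁻¹
t = ln(C₀ / C) / k = ln(17.32 / 3.98) / 0.06027
  = ln(4.352) / 0.06027 = 1.471 / 0.06027 = 24.41 h

24 h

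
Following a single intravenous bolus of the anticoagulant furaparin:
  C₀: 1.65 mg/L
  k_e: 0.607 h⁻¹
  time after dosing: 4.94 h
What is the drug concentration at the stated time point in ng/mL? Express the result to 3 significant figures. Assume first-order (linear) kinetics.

C = C₀ · e^(−k·t) = 1.650 × e^(−0.6070 × 4.94)
  = 1.650 × 0.04986 = 0.08227 mg/L
Convert: 0.08227 mg/L × 1000 = 82.27 ng/mL

82.3 ng/mL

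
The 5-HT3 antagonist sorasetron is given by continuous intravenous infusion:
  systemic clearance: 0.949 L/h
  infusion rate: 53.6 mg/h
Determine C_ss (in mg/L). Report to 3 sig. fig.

At steady state Css = R₀ / CL = 53.6 / 0.9490 = 56.48 mg/L

56.5 mg/L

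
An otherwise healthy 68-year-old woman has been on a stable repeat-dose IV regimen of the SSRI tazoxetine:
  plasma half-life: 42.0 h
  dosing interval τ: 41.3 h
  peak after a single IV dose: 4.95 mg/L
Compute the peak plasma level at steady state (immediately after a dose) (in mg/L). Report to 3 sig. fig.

k = ln2 / t½ = 0.693147 / 42.0 = 0.01650 h⁻¹
e^(−kτ) = e^(−0.01650 × 41.3) = 0.5059
Accumulation ratio R = 1 / (1 − e^(−kτ)) = 1 / (1 − 0.5059) = 2.024
Steady-state peak = C₀ × R = 4.95 × 2.024 = 10.02 mg/L

10.0 mg/L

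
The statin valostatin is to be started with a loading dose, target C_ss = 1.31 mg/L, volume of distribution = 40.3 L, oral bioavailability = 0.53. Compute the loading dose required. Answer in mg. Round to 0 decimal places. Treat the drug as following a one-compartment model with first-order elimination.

LD = Css × Vd / F = 1.31 × 40.3 / 0.53 = 99.61 mg

100 mg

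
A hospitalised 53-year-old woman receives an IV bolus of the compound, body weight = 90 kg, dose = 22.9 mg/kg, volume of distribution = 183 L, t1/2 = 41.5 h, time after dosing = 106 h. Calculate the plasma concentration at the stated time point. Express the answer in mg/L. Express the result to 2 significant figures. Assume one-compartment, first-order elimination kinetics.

Total dose = 22.9 × 90 = 2061 mg
C₀ = Dose / Vd = 2061 / 183 = 11.26 mg/L
k = ln2 / t½ = 0.693147 / 41.5 = 0.01670 h⁻¹
C = C₀ · e^(−k·t) = 11.26 × e^(−0.01670 × 106)
  = 11.26 × 0.1703 = 1.918 mg/L

1.9 mg/L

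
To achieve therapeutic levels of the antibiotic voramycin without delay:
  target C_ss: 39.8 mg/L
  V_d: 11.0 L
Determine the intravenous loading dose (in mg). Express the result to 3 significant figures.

438 mg

LD = Css × Vd = 39.8 × 11.0 = 437.8 mg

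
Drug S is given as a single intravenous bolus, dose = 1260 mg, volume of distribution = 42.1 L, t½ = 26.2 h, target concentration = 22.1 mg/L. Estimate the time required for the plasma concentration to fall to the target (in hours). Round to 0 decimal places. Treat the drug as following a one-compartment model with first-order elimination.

C₀ = Dose / Vd = 1260 / 42.1 = 29.93 mg/L
k = ln2 / t½ = 0.693147 / 26.2 = 0.02646 h⁻¹
t = ln(C₀ / C) / k = ln(29.93 / 22.1) / 0.02646
  = ln(1.354) / 0.02646 = 0.3031 / 0.02646 = 11.46 h

11 h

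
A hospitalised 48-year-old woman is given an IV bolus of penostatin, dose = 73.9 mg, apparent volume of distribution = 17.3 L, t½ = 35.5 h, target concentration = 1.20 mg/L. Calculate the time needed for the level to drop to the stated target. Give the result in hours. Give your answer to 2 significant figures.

C₀ = Dose / Vd = 73.90 / 17.3 = 4.272 mg/L
k = ln2 / t½ = 0.693147 / 35.5 = 0.01953 h⁻¹
t = ln(C₀ / C) / k = ln(4.272 / 1.20) / 0.01953
  = ln(3.560) / 0.01953 = 1.270 / 0.01953 = 65.03 h

65 h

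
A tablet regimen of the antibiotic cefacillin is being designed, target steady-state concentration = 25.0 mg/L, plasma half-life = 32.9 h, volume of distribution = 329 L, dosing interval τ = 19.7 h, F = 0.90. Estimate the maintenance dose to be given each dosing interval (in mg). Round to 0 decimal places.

k = ln2 / t½ = 0.693147 / 32.9 = 0.02107 h⁻¹
CL = k × Vd = 0.02107 × 329 = 6.932 L/h
At steady state, F × (Dose/τ) = Css × CL.
Dose = Css × CL × τ / F = 25.0 × 6.932 × 19.7 / 0.90 = 3793 mg

3793 mg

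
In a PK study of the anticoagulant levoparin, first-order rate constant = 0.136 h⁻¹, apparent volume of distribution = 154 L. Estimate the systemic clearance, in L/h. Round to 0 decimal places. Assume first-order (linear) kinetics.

CL = k × Vd = 0.136 × 154 = 20.94 L/h

21 L/h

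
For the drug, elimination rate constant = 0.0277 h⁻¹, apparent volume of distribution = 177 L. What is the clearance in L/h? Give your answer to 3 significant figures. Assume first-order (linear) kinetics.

CL = k × Vd = 0.0277 × 177 = 4.903 L/h

4.90 L/h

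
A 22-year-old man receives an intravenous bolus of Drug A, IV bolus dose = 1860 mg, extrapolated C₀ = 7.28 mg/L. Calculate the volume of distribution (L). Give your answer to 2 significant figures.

260 L

Vd = Dose / C₀ = 1860 / 7.28 = 255.5 L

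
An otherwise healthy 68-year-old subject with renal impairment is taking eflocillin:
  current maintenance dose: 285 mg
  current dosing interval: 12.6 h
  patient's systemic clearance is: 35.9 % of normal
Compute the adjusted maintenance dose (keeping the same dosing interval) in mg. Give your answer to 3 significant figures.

To keep the same average steady-state level, dosing rate must scale with clearance.
CL ratio = 35.9 / 100 = 0.3590
New dose (same interval) = 285 × 0.3590 = 102.3 mg

102 mg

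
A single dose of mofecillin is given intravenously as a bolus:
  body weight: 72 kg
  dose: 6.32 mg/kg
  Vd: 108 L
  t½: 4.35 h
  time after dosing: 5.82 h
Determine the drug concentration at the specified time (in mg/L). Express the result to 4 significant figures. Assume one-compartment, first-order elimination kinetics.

1.667 mg/L

Total dose = 6.32 × 72 = 455.0 mg
C₀ = Dose / Vd = 455.0 / 108 = 4.213 mg/L
k = ln2 / t½ = 0.693147 / 4.35 = 0.1593 h⁻¹
C = C₀ · e^(−k·t) = 4.213 × e^(−0.1593 × 5.82)
  = 4.213 × 0.3957 = 1.667 mg/L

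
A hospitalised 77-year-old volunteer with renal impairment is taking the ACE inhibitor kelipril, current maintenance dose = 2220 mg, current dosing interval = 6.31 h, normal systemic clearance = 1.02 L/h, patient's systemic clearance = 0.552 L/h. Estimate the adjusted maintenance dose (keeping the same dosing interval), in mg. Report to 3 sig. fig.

To keep the same average steady-state level, dosing rate must scale with clearance.
CL ratio = 0.552 / 1.02 = 0.5412
New dose (same interval) = 2220 × 0.5412 = 1201 mg

1200 mg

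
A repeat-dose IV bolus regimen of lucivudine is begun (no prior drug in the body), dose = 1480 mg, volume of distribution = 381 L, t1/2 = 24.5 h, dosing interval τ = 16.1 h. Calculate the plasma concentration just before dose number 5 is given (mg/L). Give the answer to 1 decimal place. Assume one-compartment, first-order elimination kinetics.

C₀ per dose = Dose / Vd = 1480 / 381 = 3.885 mg/L
k = ln2 / t½ = 0.693147 / 24.5 = 0.02829 h⁻¹
Fraction remaining after one interval: r = e^(−kτ) = e^(−0.02829 × 16.1) = 0.6342
Before dose 5, 4 doses have been given (aged 1τ, 2τ, 3τ, 4τ).
C_trough = C₀ × (r + r² + … + r^4) = C₀ × r(1−r^4)/(1−r)
        = 3.885 × 0.6342 × (1 − 0.1618) / (1 − 0.6342) = 5.646 mg/L

5.6 mg/L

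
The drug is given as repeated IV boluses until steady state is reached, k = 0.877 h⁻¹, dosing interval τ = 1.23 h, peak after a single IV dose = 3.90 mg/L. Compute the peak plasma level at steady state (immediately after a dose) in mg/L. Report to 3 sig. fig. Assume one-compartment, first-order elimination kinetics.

e^(−kτ) = e^(−0.8770 × 1.23) = 0.3400
Accumulation ratio R = 1 / (1 − e^(−kτ)) = 1 / (1 − 0.3400) = 1.515
Steady-state peak = C₀ × R = 3.90 × 1.515 = 5.909 mg/L

5.91 mg/L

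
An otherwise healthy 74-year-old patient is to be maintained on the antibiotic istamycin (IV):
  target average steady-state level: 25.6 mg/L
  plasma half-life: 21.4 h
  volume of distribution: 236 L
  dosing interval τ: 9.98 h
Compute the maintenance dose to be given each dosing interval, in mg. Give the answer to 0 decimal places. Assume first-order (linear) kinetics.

1953 mg

k = ln2 / t½ = 0.693147 / 21.4 = 0.03239 h⁻¹
CL = k × Vd = 0.03239 × 236 = 7.644 L/h
At steady state, Dose/τ = Css × CL.
Dose = Css × CL × τ = 25.6 × 7.644 × 9.98 = 1953 mg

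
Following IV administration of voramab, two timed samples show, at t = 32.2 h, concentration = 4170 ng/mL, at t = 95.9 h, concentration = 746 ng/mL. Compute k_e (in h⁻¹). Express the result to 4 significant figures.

k = ln(C₁/C₂) / (t₂ − t₁) = ln(4170/746) / (95.9 − 32.2)
  = 1.721 / 63.70 = 0.02702 h⁻¹

0.02702 h⁻¹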